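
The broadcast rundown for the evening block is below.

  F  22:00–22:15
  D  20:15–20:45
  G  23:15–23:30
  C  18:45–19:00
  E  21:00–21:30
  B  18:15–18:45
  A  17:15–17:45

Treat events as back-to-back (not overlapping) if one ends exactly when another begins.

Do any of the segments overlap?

No

Sorted by start: A, B, C, D, E, F, G.
B starts after A ends; A is clear from here.
C starts exactly when B ends (back-to-back, no overlap); B is clear from here.
D starts after C ends; C is clear from here.
E starts after D ends; D is clear from here.
F starts after E ends; E is clear from here.
G starts after F ends.
Every pair is clear; the schedule has no overlaps.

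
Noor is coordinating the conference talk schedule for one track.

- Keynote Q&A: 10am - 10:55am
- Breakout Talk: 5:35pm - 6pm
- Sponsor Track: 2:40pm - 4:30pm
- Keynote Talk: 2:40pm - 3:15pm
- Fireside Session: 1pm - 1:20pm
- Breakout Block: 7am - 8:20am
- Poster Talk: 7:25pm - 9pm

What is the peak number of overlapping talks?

2

Sort all start/end points and keep a running count:
7am start Breakout Block → 1
8:20am end Breakout Block → 0
10am start Keynote Q&A → 1
10:55am end Keynote Q&A → 0
1pm start Fireside Session → 1
1:20pm end Fireside Session → 0
2:40pm start Keynote Talk → 1
2:40pm start Sponsor Track → 2
3:15pm end Keynote Talk → 1
4:30pm end Sponsor Track → 0
5:35pm start Breakout Talk → 1
6pm end Breakout Talk → 0
7:25pm start Poster Talk → 1
9pm end Poster Talk → 0
Peak is 2, at 2:40pm (Keynote Talk, Sponsor Track).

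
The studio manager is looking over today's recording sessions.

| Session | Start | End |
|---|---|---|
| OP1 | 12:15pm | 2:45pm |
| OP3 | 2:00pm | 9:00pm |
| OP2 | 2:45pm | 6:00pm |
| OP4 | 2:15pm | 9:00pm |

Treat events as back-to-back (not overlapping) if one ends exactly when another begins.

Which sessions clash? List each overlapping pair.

OP1 & OP3, OP1 & OP4, OP2 & OP3, OP2 & OP4, OP3 & OP4

Two intervals overlap when each starts before the other ends.
Sorted by start: OP1, OP3, OP4, OP2.
OP3 starts before OP1 ends → OP1 and OP3 overlap.
OP4 starts before OP1 ends → OP1 and OP4 overlap.
OP2 starts exactly when OP1 ends (back-to-back, no overlap).
OP4 starts before OP3 ends → OP3 and OP4 overlap.
OP2 starts before OP3 ends → OP3 and OP2 overlap.
OP2 starts before OP4 ends → OP4 and OP2 overlap.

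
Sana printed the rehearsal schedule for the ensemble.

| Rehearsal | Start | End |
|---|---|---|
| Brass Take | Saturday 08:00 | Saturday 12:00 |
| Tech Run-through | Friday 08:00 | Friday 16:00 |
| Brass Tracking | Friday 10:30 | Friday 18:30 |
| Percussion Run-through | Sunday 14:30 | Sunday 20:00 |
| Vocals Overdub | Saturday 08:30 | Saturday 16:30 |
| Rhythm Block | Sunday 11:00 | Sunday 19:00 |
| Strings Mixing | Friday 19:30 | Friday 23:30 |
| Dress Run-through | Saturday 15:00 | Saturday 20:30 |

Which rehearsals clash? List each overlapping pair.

Sorted by start: Tech Run-through, Brass Tracking, Strings Mixing, Brass Take, Vocals Overdub, Dress Run-through, Rhythm Block, Percussion Run-through.
Brass Tracking starts before Tech Run-through ends → Tech Run-through and Brass Tracking overlap.
Strings Mixing starts after Tech Run-through ends; Tech Run-through is clear from here.
Strings Mixing starts after Brass Tracking ends; Brass Tracking is clear from here.
Brass Take starts after Strings Mixing ends; Strings Mixing is clear from here.
Vocals Overdub starts before Brass Take ends → Brass Take and Vocals Overdub overlap.
Dress Run-through starts after Brass Take ends; Brass Take is clear from here.
Dress Run-through starts before Vocals Overdub ends → Vocals Overdub and Dress Run-through overlap.
Rhythm Block starts after Vocals Overdub ends; Vocals Overdub is clear from here.
Rhythm Block starts after Dress Run-through ends; Dress Run-through is clear from here.
Percussion Run-through starts before Rhythm Block ends → Rhythm Block and Percussion Run-through overlap.

Brass Take & Vocals Overdub, Brass Tracking & Tech Run-through, Dress Run-through & Vocals Overdub, Percussion Run-through & Rhythm Block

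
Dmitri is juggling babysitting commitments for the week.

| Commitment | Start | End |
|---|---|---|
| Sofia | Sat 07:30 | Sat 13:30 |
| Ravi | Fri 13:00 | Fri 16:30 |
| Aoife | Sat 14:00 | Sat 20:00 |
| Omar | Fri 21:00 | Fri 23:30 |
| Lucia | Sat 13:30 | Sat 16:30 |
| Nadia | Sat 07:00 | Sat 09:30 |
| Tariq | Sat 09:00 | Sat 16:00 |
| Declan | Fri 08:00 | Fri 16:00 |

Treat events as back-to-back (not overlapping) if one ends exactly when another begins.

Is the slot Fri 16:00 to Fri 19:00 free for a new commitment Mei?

Declan: ends Fri 16:00 at or before Mei starts Fri 16:00 → clear.
Ravi: starts Fri 13:00 before Mei ends Fri 19:00, and ends Fri 16:30 after Mei starts Fri 16:00 → overlap.
Omar: starts Fri 21:00 at or after Mei ends Fri 19:00 → clear.
Nadia: starts Sat 07:00 at or after Mei ends Fri 19:00 → clear.
Sofia: starts Sat 07:30 at or after Mei ends Fri 19:00 → clear.
Tariq: starts Sat 09:00 at or after Mei ends Fri 19:00 → clear.
Lucia: starts Sat 13:30 at or after Mei ends Fri 19:00 → clear.
Aoife: starts Sat 14:00 at or after Mei ends Fri 19:00 → clear.
Mei overlaps Ravi.

No — it overlaps Ravi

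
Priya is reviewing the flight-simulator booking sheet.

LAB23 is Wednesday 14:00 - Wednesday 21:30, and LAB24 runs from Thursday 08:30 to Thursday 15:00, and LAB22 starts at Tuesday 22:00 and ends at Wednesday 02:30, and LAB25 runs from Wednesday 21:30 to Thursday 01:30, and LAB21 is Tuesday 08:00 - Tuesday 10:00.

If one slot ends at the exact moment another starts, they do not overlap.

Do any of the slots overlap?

Sorted by start: LAB21, LAB22, LAB23, LAB25, LAB24.
LAB22 starts after LAB21 ends, so nothing later overlaps LAB21 either.
LAB23 starts after LAB22 ends, so nothing later overlaps LAB22 either.
LAB25 starts exactly when LAB23 ends (back-to-back, no overlap), so nothing later overlaps LAB23 either.
LAB24 starts after LAB25 ends.
Every pair is clear; the schedule has no overlaps.

No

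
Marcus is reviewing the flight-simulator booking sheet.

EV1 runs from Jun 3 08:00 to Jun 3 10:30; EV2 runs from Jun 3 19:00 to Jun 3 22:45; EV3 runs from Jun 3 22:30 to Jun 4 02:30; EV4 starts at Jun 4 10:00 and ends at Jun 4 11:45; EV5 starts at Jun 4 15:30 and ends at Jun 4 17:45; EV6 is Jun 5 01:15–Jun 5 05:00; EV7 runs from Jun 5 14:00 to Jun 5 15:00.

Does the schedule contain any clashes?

Yes

Sorted by start: EV1, EV2, EV3, EV4, EV5, EV6, EV7.
EV2 starts after EV1 ends — done with EV1.
EV3 starts before EV2 ends → EV2 and EV3 overlap.
That's a conflict, so the schedule is not conflict-free.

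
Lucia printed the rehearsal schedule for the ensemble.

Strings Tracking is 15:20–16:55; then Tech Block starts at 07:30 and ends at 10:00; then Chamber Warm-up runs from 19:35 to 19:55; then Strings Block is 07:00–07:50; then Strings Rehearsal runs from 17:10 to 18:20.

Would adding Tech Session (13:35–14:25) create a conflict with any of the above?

No — it doesn't clash with anything

Strings Block: ends 07:50 at or before Tech Session starts 13:35 → clear.
Tech Block: ends 10:00 at or before Tech Session starts 13:35 → clear.
Strings Tracking: starts 15:20 at or after Tech Session ends 14:25 → clear.
Strings Rehearsal: starts 17:10 at or after Tech Session ends 14:25 → clear.
Chamber Warm-up: starts 19:35 at or after Tech Session ends 14:25 → clear.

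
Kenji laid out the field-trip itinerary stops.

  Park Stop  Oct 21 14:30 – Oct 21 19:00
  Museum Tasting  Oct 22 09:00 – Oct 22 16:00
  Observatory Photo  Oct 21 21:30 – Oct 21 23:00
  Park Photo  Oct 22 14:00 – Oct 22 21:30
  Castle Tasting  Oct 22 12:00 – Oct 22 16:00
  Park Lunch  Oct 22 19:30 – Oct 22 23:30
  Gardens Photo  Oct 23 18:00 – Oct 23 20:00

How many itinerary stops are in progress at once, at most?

3

Sort all start/end points and keep a running count:
Oct 21 14:30 start Park Stop → 1
Oct 21 19:00 end Park Stop → 0
Oct 21 21:30 start Observatory Photo → 1
Oct 21 23:00 end Observatory Photo → 0
Oct 22 09:00 start Museum Tasting → 1
Oct 22 12:00 start Castle Tasting → 2
Oct 22 14:00 start Park Photo → 3
Oct 22 16:00 end Castle Tasting → 2
Oct 22 16:00 end Museum Tasting → 1
Oct 22 19:30 start Park Lunch → 2
Oct 22 21:30 end Park Photo → 1
Oct 22 23:30 end Park Lunch → 0
Oct 23 18:00 start Gardens Photo → 1
Oct 23 20:00 end Gardens Photo → 0
Peak is 3, at Oct 22 14:00 (Castle Tasting, Museum Tasting, Park Photo).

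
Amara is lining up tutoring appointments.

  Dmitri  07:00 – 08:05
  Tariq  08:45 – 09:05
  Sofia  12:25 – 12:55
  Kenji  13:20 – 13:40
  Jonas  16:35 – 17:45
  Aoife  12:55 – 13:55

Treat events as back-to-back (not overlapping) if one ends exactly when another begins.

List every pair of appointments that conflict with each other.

Sorted by start: Dmitri, Tariq, Sofia, Aoife, Kenji, Jonas.
Tariq starts after Dmitri ends — done with Dmitri.
Sofia starts after Tariq ends — done with Tariq.
Aoife starts exactly when Sofia ends (back-to-back, no overlap) — done with Sofia.
Kenji starts before Aoife ends → Aoife and Kenji overlap.
Jonas starts after Aoife ends.
Jonas starts after Kenji ends.

Aoife & Kenji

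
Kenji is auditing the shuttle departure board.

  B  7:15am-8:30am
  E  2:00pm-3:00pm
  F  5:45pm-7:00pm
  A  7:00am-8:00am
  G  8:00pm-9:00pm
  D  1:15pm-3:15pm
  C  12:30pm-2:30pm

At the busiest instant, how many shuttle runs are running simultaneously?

Sweep the timeline, counting +1 at each start and −1 at each end (ends before starts at a tie):
7:00am start A → 1
7:15am start B → 2
8:00am end A → 1
8:30am end B → 0
12:30pm start C → 1
1:15pm start D → 2
2:00pm start E → 3
2:30pm end C → 2
3:00pm end E → 1
3:15pm end D → 0
5:45pm start F → 1
7:00pm end F → 0
8:00pm start G → 1
9:00pm end G → 0
Peak is 3, at 2:00pm (C, D, E).

3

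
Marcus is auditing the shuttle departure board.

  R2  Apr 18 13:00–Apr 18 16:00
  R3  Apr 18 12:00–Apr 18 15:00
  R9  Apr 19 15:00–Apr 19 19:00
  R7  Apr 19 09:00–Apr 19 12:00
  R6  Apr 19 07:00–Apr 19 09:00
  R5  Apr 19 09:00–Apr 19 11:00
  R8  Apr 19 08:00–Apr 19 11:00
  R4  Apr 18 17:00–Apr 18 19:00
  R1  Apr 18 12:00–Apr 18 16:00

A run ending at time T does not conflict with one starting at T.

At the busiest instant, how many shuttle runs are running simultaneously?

Sort all start/end points and keep a running count:
Apr 18 12:00 start R1 → 1
Apr 18 12:00 start R3 → 2
Apr 18 13:00 start R2 → 3
Apr 18 15:00 end R3 → 2
Apr 18 16:00 end R1 → 1
Apr 18 16:00 end R2 → 0
Apr 18 17:00 start R4 → 1
Apr 18 19:00 end R4 → 0
Apr 19 07:00 start R6 → 1
Apr 19 08:00 start R8 → 2
Apr 19 09:00 end R6 → 1
Apr 19 09:00 start R5 → 2
Apr 19 09:00 start R7 → 3
Apr 19 11:00 end R5 → 2
Apr 19 11:00 end R8 → 1
Apr 19 12:00 end R7 → 0
Apr 19 15:00 start R9 → 1
Apr 19 19:00 end R9 → 0
Peak is 3, at Apr 18 13:00 (R1, R2, R3).

3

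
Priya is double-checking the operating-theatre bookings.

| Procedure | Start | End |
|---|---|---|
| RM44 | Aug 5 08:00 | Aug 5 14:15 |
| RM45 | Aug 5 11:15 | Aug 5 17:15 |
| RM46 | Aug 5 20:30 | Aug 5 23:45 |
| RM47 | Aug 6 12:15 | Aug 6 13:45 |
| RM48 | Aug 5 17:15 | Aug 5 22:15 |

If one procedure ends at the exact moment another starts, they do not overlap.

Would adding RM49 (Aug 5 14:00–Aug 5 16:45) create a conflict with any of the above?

Yes — it overlaps RM44, RM45

RM44: starts Aug 5 08:00 before RM49 ends Aug 5 16:45, and ends Aug 5 14:15 after RM49 starts Aug 5 14:00 → overlap.
RM45: starts Aug 5 11:15 before RM49 ends Aug 5 16:45, and ends Aug 5 17:15 after RM49 starts Aug 5 14:00 → overlap.
RM48: starts Aug 5 17:15 at or after RM49 ends Aug 5 16:45 → clear.
RM46: starts Aug 5 20:30 at or after RM49 ends Aug 5 16:45 → clear.
RM47: starts Aug 6 12:15 at or after RM49 ends Aug 5 16:45 → clear.
RM49 overlaps RM44, RM45.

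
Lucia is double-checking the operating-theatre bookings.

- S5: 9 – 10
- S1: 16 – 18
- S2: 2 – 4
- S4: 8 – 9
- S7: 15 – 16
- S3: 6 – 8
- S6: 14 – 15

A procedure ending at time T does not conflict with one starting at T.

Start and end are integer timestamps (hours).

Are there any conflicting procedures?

No

Sorted by start: S2, S3, S4, S5, S6, S7, S1.
S3 starts after S2 ends, so nothing later overlaps S2 either.
S4 starts exactly when S3 ends (back-to-back, no overlap), so nothing later overlaps S3 either.
S5 starts exactly when S4 ends (back-to-back, no overlap), so nothing later overlaps S4 either.
S6 starts after S5 ends, so nothing later overlaps S5 either.
S7 starts exactly when S6 ends (back-to-back, no overlap), so nothing later overlaps S6 either.
S1 starts exactly when S7 ends (back-to-back, no overlap).
Every pair is clear; the schedule has no overlaps.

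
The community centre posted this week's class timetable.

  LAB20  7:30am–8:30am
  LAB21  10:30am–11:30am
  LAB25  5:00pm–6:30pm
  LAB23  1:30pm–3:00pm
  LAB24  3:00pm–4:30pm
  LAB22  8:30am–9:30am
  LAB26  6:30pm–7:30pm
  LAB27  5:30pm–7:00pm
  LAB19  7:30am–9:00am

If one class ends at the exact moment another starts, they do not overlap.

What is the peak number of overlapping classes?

Sweep the timeline, counting +1 at each start and −1 at each end (ends before starts at a tie):
7:30am start LAB19 → 1
7:30am start LAB20 → 2
8:30am end LAB20 → 1
8:30am start LAB22 → 2
9:00am end LAB19 → 1
9:30am end LAB22 → 0
10:30am start LAB21 → 1
11:30am end LAB21 → 0
1:30pm start LAB23 → 1
3:00pm end LAB23 → 0
3:00pm start LAB24 → 1
4:30pm end LAB24 → 0
5:00pm start LAB25 → 1
5:30pm start LAB27 → 2
6:30pm end LAB25 → 1
6:30pm start LAB26 → 2
7:00pm end LAB27 → 1
7:30pm end LAB26 → 0
Peak is 2, at 7:30am (LAB19, LAB20).

2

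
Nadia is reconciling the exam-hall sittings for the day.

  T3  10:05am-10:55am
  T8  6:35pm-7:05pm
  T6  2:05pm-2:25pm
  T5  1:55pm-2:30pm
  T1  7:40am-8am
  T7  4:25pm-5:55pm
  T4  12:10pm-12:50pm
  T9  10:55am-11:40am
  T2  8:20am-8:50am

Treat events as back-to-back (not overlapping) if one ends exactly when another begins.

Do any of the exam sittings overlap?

Two intervals overlap when each starts before the other ends.
Sorted by start: T1, T2, T3, T9, T4, T5, T6, T7, T8.
T2 starts after T1 ends, so nothing later overlaps T1 either.
T3 starts after T2 ends, so nothing later overlaps T2 either.
T9 starts exactly when T3 ends (back-to-back, no overlap), so nothing later overlaps T3 either.
T4 starts after T9 ends, so nothing later overlaps T9 either.
T5 starts after T4 ends, so nothing later overlaps T4 either.
T6 starts before T5 ends → T5 and T6 overlap.
That's a conflict, so the schedule is not conflict-free.

Yes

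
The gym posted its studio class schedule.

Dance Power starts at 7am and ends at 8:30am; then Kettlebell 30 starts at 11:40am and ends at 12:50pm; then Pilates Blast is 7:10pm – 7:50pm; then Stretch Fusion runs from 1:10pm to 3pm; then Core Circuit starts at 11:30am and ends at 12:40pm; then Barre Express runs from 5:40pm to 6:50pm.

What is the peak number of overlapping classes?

2

Walk through starts and ends in time order (an end at T is processed before a start at T):
7am start Dance Power → 1
8:30am end Dance Power → 0
11:30am start Core Circuit → 1
11:40am start Kettlebell 30 → 2
12:40pm end Core Circuit → 1
12:50pm end Kettlebell 30 → 0
1:10pm start Stretch Fusion → 1
3pm end Stretch Fusion → 0
5:40pm start Barre Express → 1
6:50pm end Barre Express → 0
7:10pm start Pilates Blast → 1
7:50pm end Pilates Blast → 0
Peak is 2, at 11:40am (Core Circuit, Kettlebell 30).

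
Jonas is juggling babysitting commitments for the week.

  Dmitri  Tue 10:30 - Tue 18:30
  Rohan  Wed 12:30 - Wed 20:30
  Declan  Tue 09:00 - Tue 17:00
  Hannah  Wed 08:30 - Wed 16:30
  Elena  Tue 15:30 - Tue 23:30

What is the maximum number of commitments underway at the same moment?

3

Sort all start/end points and keep a running count:
Tue 09:00 start Declan → 1
Tue 10:30 start Dmitri → 2
Tue 15:30 start Elena → 3
Tue 17:00 end Declan → 2
Tue 18:30 end Dmitri → 1
Tue 23:30 end Elena → 0
Wed 08:30 start Hannah → 1
Wed 12:30 start Rohan → 2
Wed 16:30 end Hannah → 1
Wed 20:30 end Rohan → 0
Peak is 3, at Tue 15:30 (Declan, Dmitri, Elena).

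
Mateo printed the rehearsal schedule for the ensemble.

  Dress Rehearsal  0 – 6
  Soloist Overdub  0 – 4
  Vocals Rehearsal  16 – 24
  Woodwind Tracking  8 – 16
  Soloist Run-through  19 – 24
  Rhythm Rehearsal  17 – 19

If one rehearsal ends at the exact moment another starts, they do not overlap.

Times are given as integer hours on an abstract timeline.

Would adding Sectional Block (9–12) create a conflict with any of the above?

Yes — it overlaps Woodwind Tracking

Dress Rehearsal: ends 6 at or before Sectional Block starts 9 → clear.
Soloist Overdub: ends 4 at or before Sectional Block starts 9 → clear.
Woodwind Tracking: starts 8 before Sectional Block ends 12, and ends 16 after Sectional Block starts 9 → overlap.
Vocals Rehearsal: starts 16 at or after Sectional Block ends 12 → clear.
Rhythm Rehearsal: starts 17 at or after Sectional Block ends 12 → clear.
Soloist Run-through: starts 19 at or after Sectional Block ends 12 → clear.
Sectional Block overlaps Woodwind Tracking.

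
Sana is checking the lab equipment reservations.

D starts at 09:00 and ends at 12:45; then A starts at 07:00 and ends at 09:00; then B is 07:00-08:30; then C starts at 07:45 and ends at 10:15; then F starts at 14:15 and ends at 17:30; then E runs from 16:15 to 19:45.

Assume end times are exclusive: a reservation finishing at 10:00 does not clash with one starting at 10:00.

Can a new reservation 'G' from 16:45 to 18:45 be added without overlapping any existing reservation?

A: ends 09:00 at or before G starts 16:45 → clear.
B: ends 08:30 at or before G starts 16:45 → clear.
C: ends 10:15 at or before G starts 16:45 → clear.
D: ends 12:45 at or before G starts 16:45 → clear.
F: starts 14:15 before G ends 18:45, and ends 17:30 after G starts 16:45 → overlap.
E: starts 16:15 before G ends 18:45, and ends 19:45 after G starts 16:45 → overlap.
G overlaps E, F.

No — it overlaps E, F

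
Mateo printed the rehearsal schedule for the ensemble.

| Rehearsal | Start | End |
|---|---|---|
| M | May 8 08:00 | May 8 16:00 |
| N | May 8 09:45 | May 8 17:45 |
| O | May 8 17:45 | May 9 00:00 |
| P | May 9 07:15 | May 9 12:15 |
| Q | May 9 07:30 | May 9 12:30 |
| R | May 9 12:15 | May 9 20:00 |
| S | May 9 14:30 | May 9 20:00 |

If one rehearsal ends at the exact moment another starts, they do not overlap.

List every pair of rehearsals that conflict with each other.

Sorted by start: M, N, O, P, Q, R, S.
N starts before M ends → M and N overlap.
O starts after M ends, so M has no further overlaps.
O starts exactly when N ends (back-to-back, no overlap), so N has no further overlaps.
P starts after O ends, so O has no further overlaps.
Q starts before P ends → P and Q overlap.
R starts exactly when P ends (back-to-back, no overlap), so P has no further overlaps.
R starts before Q ends → Q and R overlap.
S starts after Q ends.
S starts before R ends → R and S overlap.

M & N, P & Q, Q & R, R & S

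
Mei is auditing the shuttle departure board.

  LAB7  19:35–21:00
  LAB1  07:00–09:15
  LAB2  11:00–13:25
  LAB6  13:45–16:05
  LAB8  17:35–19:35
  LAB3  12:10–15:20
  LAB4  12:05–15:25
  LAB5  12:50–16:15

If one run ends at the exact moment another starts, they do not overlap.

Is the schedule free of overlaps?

No

Sorted by start: LAB1, LAB2, LAB4, LAB3, LAB5, LAB6, LAB8, LAB7.
LAB2 starts after LAB1 ends; LAB1 is clear from here.
LAB4 starts before LAB2 ends → LAB2 and LAB4 overlap.
That's a conflict, so the schedule is not conflict-free.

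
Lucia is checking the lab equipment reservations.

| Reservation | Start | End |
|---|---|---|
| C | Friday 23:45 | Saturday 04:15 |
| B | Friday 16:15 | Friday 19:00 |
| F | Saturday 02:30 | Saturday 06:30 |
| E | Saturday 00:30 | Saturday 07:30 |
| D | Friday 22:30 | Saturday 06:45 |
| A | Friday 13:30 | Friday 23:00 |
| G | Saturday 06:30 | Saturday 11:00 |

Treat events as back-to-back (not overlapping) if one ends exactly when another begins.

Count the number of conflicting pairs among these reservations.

Sorted by start: A, B, D, C, E, F, G.
B starts before A ends → A and B overlap.
D starts before A ends → A and D overlap.
C starts after A ends, so A has no further overlaps.
D starts after B ends, so B has no further overlaps.
C starts before D ends → D and C overlap.
E starts before D ends → D and E overlap.
F starts before D ends → D and F overlap.
G starts before D ends → D and G overlap.
E starts before C ends → C and E overlap.
F starts before C ends → C and F overlap.
G starts after C ends.
F starts before E ends → E and F overlap.
G starts before E ends → E and G overlap.
G starts exactly when F ends (back-to-back, no overlap).
Overlapping pairs: A & B, A & D, C & D, C & E, C & F, D & E, D & F, D & G, E & F, E & G — 10 in total.

10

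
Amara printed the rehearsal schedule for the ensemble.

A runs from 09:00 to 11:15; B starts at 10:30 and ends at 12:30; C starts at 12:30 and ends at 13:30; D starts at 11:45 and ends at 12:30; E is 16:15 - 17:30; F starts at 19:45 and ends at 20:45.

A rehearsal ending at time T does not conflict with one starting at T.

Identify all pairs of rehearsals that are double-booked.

Sorted by start: A, B, D, C, E, F.
B starts before A ends → A and B overlap.
D starts after A ends; A is clear from here.
D starts before B ends → B and D overlap.
C starts exactly when B ends (back-to-back, no overlap); B is clear from here.
C starts exactly when D ends (back-to-back, no overlap); D is clear from here.
E starts after C ends; C is clear from here.
F starts after E ends.

A & B, B & D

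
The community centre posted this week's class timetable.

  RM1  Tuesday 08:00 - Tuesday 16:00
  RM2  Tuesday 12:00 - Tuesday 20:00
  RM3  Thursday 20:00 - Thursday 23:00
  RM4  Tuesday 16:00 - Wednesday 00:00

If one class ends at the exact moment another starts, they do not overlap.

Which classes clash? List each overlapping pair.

RM1 & RM2, RM2 & RM4

Two intervals overlap when each starts before the other ends.
Sorted by start: RM1, RM2, RM4, RM3.
RM2 starts before RM1 ends → RM1 and RM2 overlap.
RM4 starts exactly when RM1 ends (back-to-back, no overlap), so RM1 has no further overlaps.
RM4 starts before RM2 ends → RM2 and RM4 overlap.
RM3 starts after RM2 ends.
RM3 starts after RM4 ends.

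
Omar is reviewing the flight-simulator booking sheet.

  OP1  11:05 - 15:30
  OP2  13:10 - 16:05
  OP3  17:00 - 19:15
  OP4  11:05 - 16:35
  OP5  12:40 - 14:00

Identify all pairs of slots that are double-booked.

OP1 & OP2, OP1 & OP4, OP1 & OP5, OP2 & OP4, OP2 & OP5, OP4 & OP5

Sorted by start: OP1, OP4, OP5, OP2, OP3.
OP4 starts before OP1 ends → OP1 and OP4 overlap.
OP5 starts before OP1 ends → OP1 and OP5 overlap.
OP2 starts before OP1 ends → OP1 and OP2 overlap.
OP3 starts after OP1 ends.
OP5 starts before OP4 ends → OP4 and OP5 overlap.
OP2 starts before OP4 ends → OP4 and OP2 overlap.
OP3 starts after OP4 ends.
OP2 starts before OP5 ends → OP5 and OP2 overlap.
OP3 starts after OP5 ends.
OP3 starts after OP2 ends.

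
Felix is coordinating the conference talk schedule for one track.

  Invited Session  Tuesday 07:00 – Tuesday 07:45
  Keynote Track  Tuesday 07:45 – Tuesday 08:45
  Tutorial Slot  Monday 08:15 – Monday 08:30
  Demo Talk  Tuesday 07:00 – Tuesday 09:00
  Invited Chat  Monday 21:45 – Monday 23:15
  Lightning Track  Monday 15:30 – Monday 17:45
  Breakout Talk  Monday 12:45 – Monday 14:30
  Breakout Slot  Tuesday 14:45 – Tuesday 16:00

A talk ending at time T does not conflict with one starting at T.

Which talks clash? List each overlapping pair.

Sorted by start: Tutorial Slot, Breakout Talk, Lightning Track, Invited Chat, Demo Talk, Invited Session, Keynote Track, Breakout Slot.
Breakout Talk starts after Tutorial Slot ends — done with Tutorial Slot.
Lightning Track starts after Breakout Talk ends — done with Breakout Talk.
Invited Chat starts after Lightning Track ends — done with Lightning Track.
Demo Talk starts after Invited Chat ends — done with Invited Chat.
Invited Session starts before Demo Talk ends → Demo Talk and Invited Session overlap.
Keynote Track starts before Demo Talk ends → Demo Talk and Keynote Track overlap.
Breakout Slot starts after Demo Talk ends.
Keynote Track starts exactly when Invited Session ends (back-to-back, no overlap) — done with Invited Session.
Breakout Slot starts after Keynote Track ends.

Demo Talk & Invited Session, Demo Talk & Keynote Track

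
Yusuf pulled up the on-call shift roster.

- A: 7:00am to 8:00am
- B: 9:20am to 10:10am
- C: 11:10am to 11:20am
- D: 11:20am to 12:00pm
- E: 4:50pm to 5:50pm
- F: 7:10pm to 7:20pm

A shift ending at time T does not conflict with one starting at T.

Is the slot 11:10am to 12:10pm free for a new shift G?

No — it overlaps C, D

A: ends 8:00am at or before G starts 11:10am → clear.
B: ends 10:10am at or before G starts 11:10am → clear.
C: starts 11:10am before G ends 12:10pm, and ends 11:20am after G starts 11:10am → overlap.
D: starts 11:20am before G ends 12:10pm, and ends 12:00pm after G starts 11:10am → overlap.
E: starts 4:50pm at or after G ends 12:10pm → clear.
F: starts 7:10pm at or after G ends 12:10pm → clear.
G overlaps C, D.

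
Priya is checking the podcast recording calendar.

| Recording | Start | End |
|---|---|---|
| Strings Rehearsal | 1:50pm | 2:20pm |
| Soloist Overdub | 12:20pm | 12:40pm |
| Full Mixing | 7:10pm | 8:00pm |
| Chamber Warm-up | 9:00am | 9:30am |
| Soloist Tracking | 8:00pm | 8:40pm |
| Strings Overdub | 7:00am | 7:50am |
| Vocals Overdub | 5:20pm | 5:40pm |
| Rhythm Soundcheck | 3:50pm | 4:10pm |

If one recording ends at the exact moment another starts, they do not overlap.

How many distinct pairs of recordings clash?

Sorted by start: Strings Overdub, Chamber Warm-up, Soloist Overdub, Strings Rehearsal, Rhythm Soundcheck, Vocals Overdub, Full Mixing, Soloist Tracking.
Chamber Warm-up starts after Strings Overdub ends — done with Strings Overdub.
Soloist Overdub starts after Chamber Warm-up ends — done with Chamber Warm-up.
Strings Rehearsal starts after Soloist Overdub ends — done with Soloist Overdub.
Rhythm Soundcheck starts after Strings Rehearsal ends — done with Strings Rehearsal.
Vocals Overdub starts after Rhythm Soundcheck ends — done with Rhythm Soundcheck.
Full Mixing starts after Vocals Overdub ends — done with Vocals Overdub.
Soloist Tracking starts exactly when Full Mixing ends (back-to-back, no overlap).
No pair overlaps.

0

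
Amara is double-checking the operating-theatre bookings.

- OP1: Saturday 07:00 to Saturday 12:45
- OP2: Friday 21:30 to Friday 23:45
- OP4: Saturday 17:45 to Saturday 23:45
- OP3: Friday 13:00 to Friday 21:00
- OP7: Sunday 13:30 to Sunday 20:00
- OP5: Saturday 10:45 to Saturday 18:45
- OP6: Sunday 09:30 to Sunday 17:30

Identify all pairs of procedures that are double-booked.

OP1 & OP5, OP4 & OP5, OP6 & OP7

Sorted by start: OP3, OP2, OP1, OP5, OP4, OP6, OP7.
OP2 starts after OP3 ends — done with OP3.
OP1 starts after OP2 ends — done with OP2.
OP5 starts before OP1 ends → OP1 and OP5 overlap.
OP4 starts after OP1 ends — done with OP1.
OP4 starts before OP5 ends → OP5 and OP4 overlap.
OP6 starts after OP5 ends — done with OP5.
OP6 starts after OP4 ends — done with OP4.
OP7 starts before OP6 ends → OP6 and OP7 overlap.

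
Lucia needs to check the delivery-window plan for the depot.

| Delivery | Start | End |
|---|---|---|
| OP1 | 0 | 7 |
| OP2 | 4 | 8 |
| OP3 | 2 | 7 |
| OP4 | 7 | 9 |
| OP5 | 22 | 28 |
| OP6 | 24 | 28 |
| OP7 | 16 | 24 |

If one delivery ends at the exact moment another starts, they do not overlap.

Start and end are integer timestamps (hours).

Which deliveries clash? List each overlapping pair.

OP1 & OP2, OP1 & OP3, OP2 & OP3, OP2 & OP4, OP5 & OP6, OP5 & OP7

Sorted by start: OP1, OP3, OP2, OP4, OP7, OP5, OP6.
OP3 starts before OP1 ends → OP1 and OP3 overlap.
OP2 starts before OP1 ends → OP1 and OP2 overlap.
OP4 starts exactly when OP1 ends (back-to-back, no overlap), so nothing later overlaps OP1 either.
OP2 starts before OP3 ends → OP3 and OP2 overlap.
OP4 starts exactly when OP3 ends (back-to-back, no overlap), so nothing later overlaps OP3 either.
OP4 starts before OP2 ends → OP2 and OP4 overlap.
OP7 starts after OP2 ends, so nothing later overlaps OP2 either.
OP7 starts after OP4 ends, so nothing later overlaps OP4 either.
OP5 starts before OP7 ends → OP7 and OP5 overlap.
OP6 starts exactly when OP7 ends (back-to-back, no overlap).
OP6 starts before OP5 ends → OP5 and OP6 overlap.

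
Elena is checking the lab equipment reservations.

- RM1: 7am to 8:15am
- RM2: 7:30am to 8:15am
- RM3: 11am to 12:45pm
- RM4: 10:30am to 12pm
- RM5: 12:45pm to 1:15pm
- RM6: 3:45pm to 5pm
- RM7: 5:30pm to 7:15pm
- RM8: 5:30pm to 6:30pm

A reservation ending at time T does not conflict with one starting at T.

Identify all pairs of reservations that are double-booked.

RM1 & RM2, RM3 & RM4, RM7 & RM8

Sorted by start: RM1, RM2, RM4, RM3, RM5, RM6, RM7, RM8.
RM2 starts before RM1 ends → RM1 and RM2 overlap.
RM4 starts after RM1 ends; RM1 is clear from here.
RM4 starts after RM2 ends; RM2 is clear from here.
RM3 starts before RM4 ends → RM4 and RM3 overlap.
RM5 starts after RM4 ends; RM4 is clear from here.
RM5 starts exactly when RM3 ends (back-to-back, no overlap); RM3 is clear from here.
RM6 starts after RM5 ends; RM5 is clear from here.
RM7 starts after RM6 ends; RM6 is clear from here.
RM8 starts before RM7 ends → RM7 and RM8 overlap.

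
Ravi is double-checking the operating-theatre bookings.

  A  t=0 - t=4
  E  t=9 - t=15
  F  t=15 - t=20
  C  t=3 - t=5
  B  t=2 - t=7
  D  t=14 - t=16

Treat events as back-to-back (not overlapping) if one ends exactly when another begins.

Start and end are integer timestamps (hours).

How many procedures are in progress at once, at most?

3

Sweep the timeline, counting +1 at each start and −1 at each end (ends before starts at a tie):
t=0 start A → 1
t=2 start B → 2
t=3 start C → 3
t=4 end A → 2
t=5 end C → 1
t=7 end B → 0
t=9 start E → 1
t=14 start D → 2
t=15 end E → 1
t=15 start F → 2
t=16 end D → 1
t=20 end F → 0
Peak is 3, at t=3 (A, B, C).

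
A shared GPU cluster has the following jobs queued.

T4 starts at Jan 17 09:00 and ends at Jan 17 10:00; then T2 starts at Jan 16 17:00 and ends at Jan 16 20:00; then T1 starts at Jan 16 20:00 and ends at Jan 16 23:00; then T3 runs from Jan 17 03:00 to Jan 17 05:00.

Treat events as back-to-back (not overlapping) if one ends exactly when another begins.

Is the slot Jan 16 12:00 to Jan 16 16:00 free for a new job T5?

T2: starts Jan 16 17:00 at or after T5 ends Jan 16 16:00 → clear.
T1: starts Jan 16 20:00 at or after T5 ends Jan 16 16:00 → clear.
T3: starts Jan 17 03:00 at or after T5 ends Jan 16 16:00 → clear.
T4: starts Jan 17 09:00 at or after T5 ends Jan 16 16:00 → clear.

Yes — the slot is free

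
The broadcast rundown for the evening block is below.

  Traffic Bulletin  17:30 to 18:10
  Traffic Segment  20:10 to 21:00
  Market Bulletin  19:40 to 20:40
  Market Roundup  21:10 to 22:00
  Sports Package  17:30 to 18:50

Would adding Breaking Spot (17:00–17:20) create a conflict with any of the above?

Sports Package: starts 17:30 at or after Breaking Spot ends 17:20 → clear.
Traffic Bulletin: starts 17:30 at or after Breaking Spot ends 17:20 → clear.
Market Bulletin: starts 19:40 at or after Breaking Spot ends 17:20 → clear.
Traffic Segment: starts 20:10 at or after Breaking Spot ends 17:20 → clear.
Market Roundup: starts 21:10 at or after Breaking Spot ends 17:20 → clear.

No — it doesn't clash with anything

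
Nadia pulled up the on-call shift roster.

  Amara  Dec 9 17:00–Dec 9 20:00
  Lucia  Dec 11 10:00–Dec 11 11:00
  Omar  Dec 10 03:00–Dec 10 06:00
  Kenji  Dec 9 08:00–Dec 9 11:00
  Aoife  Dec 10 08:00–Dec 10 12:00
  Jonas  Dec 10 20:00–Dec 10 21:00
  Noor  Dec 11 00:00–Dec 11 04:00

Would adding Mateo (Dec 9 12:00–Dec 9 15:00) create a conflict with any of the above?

No — it doesn't clash with anything

Kenji: ends Dec 9 11:00 at or before Mateo starts Dec 9 12:00 → clear.
Amara: starts Dec 9 17:00 at or after Mateo ends Dec 9 15:00 → clear.
Omar: starts Dec 10 03:00 at or after Mateo ends Dec 9 15:00 → clear.
Aoife: starts Dec 10 08:00 at or after Mateo ends Dec 9 15:00 → clear.
Jonas: starts Dec 10 20:00 at or after Mateo ends Dec 9 15:00 → clear.
Noor: starts Dec 11 00:00 at or after Mateo ends Dec 9 15:00 → clear.
Lucia: starts Dec 11 10:00 at or after Mateo ends Dec 9 15:00 → clear.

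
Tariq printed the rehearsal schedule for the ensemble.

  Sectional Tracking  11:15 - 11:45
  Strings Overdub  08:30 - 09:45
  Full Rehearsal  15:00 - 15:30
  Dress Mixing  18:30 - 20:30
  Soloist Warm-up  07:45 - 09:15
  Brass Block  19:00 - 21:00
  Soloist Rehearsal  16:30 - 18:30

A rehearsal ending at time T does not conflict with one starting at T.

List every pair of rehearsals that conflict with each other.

Sorted by start: Soloist Warm-up, Strings Overdub, Sectional Tracking, Full Rehearsal, Soloist Rehearsal, Dress Mixing, Brass Block.
Strings Overdub starts before Soloist Warm-up ends → Soloist Warm-up and Strings Overdub overlap.
Sectional Tracking starts after Soloist Warm-up ends, so nothing later overlaps Soloist Warm-up either.
Sectional Tracking starts after Strings Overdub ends, so nothing later overlaps Strings Overdub either.
Full Rehearsal starts after Sectional Tracking ends, so nothing later overlaps Sectional Tracking either.
Soloist Rehearsal starts after Full Rehearsal ends, so nothing later overlaps Full Rehearsal either.
Dress Mixing starts exactly when Soloist Rehearsal ends (back-to-back, no overlap), so nothing later overlaps Soloist Rehearsal either.
Brass Block starts before Dress Mixing ends → Dress Mixing and Brass Block overlap.

Brass Block & Dress Mixing, Soloist Warm-up & Strings Overdub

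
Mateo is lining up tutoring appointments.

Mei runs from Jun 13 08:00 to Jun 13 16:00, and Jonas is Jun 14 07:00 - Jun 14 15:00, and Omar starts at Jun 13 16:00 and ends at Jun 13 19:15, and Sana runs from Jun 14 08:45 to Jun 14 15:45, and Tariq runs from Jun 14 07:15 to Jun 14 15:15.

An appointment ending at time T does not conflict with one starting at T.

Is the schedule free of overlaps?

No

Sorted by start: Mei, Omar, Jonas, Tariq, Sana.
Omar starts exactly when Mei ends (back-to-back, no overlap), so nothing later overlaps Mei either.
Jonas starts after Omar ends, so nothing later overlaps Omar either.
Tariq starts before Jonas ends → Jonas and Tariq overlap.
That's a conflict, so the schedule is not conflict-free.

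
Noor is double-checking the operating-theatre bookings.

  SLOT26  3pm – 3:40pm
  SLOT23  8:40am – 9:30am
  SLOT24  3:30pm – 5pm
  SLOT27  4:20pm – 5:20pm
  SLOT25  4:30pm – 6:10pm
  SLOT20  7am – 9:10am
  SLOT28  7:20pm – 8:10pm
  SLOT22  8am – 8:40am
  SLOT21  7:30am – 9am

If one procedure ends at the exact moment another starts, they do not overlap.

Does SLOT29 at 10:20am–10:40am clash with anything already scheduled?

No — it doesn't clash with anything

SLOT20: ends 9:10am at or before SLOT29 starts 10:20am → clear.
SLOT21: ends 9am at or before SLOT29 starts 10:20am → clear.
SLOT22: ends 8:40am at or before SLOT29 starts 10:20am → clear.
SLOT23: ends 9:30am at or before SLOT29 starts 10:20am → clear.
SLOT26: starts 3pm at or after SLOT29 ends 10:40am → clear.
SLOT24: starts 3:30pm at or after SLOT29 ends 10:40am → clear.
SLOT27: starts 4:20pm at or after SLOT29 ends 10:40am → clear.
SLOT25: starts 4:30pm at or after SLOT29 ends 10:40am → clear.
SLOT28: starts 7:20pm at or after SLOT29 ends 10:40am → clear.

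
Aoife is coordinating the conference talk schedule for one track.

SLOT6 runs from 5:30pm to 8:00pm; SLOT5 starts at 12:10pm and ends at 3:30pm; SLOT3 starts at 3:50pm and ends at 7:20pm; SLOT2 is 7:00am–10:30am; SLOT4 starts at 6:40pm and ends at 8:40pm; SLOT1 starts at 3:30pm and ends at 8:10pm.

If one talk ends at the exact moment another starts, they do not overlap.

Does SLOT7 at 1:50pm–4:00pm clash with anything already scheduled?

SLOT2: ends 10:30am at or before SLOT7 starts 1:50pm → clear.
SLOT5: starts 12:10pm before SLOT7 ends 4:00pm, and ends 3:30pm after SLOT7 starts 1:50pm → overlap.
SLOT1: starts 3:30pm before SLOT7 ends 4:00pm, and ends 8:10pm after SLOT7 starts 1:50pm → overlap.
SLOT3: starts 3:50pm before SLOT7 ends 4:00pm, and ends 7:20pm after SLOT7 starts 1:50pm → overlap.
SLOT6: starts 5:30pm at or after SLOT7 ends 4:00pm → clear.
SLOT4: starts 6:40pm at or after SLOT7 ends 4:00pm → clear.
SLOT7 overlaps SLOT1, SLOT3, SLOT5.

Yes — it overlaps SLOT1, SLOT3, SLOT5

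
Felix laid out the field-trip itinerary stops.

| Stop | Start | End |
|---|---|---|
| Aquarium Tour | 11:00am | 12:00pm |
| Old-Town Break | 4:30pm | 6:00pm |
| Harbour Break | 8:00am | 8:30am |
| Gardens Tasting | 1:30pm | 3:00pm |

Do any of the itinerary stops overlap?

No

Two intervals overlap when each starts before the other ends.
Sorted by start: Harbour Break, Aquarium Tour, Gardens Tasting, Old-Town Break.
Aquarium Tour starts after Harbour Break ends, so nothing later overlaps Harbour Break either.
Gardens Tasting starts after Aquarium Tour ends, so nothing later overlaps Aquarium Tour either.
Old-Town Break starts after Gardens Tasting ends.
Every pair is clear; the schedule has no overlaps.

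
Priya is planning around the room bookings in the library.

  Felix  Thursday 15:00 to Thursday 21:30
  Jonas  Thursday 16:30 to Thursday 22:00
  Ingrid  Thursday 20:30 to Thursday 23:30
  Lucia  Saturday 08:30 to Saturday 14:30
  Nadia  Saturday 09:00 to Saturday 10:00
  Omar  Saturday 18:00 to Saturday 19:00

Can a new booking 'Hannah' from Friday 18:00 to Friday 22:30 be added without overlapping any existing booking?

Yes — the slot is free

Felix: ends Thursday 21:30 at or before Hannah starts Friday 18:00 → clear.
Jonas: ends Thursday 22:00 at or before Hannah starts Friday 18:00 → clear.
Ingrid: ends Thursday 23:30 at or before Hannah starts Friday 18:00 → clear.
Lucia: starts Saturday 08:30 at or after Hannah ends Friday 22:30 → clear.
Nadia: starts Saturday 09:00 at or after Hannah ends Friday 22:30 → clear.
Omar: starts Saturday 18:00 at or after Hannah ends Friday 22:30 → clear.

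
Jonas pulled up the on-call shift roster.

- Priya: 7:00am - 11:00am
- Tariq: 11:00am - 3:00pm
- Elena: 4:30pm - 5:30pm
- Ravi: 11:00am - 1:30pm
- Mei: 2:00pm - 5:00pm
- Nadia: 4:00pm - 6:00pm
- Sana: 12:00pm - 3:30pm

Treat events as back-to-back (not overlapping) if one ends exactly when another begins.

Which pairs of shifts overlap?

Elena & Mei, Elena & Nadia, Mei & Nadia, Mei & Sana, Mei & Tariq, Ravi & Sana, Ravi & Tariq, Sana & Tariq

Two intervals overlap when each starts before the other ends.
Sorted by start: Priya, Ravi, Tariq, Sana, Mei, Nadia, Elena.
Ravi starts exactly when Priya ends (back-to-back, no overlap); Priya is clear from here.
Tariq starts before Ravi ends → Ravi and Tariq overlap.
Sana starts before Ravi ends → Ravi and Sana overlap.
Mei starts after Ravi ends; Ravi is clear from here.
Sana starts before Tariq ends → Tariq and Sana overlap.
Mei starts before Tariq ends → Tariq and Mei overlap.
Nadia starts after Tariq ends; Tariq is clear from here.
Mei starts before Sana ends → Sana and Mei overlap.
Nadia starts after Sana ends; Sana is clear from here.
Nadia starts before Mei ends → Mei and Nadia overlap.
Elena starts before Mei ends → Mei and Elena overlap.
Elena starts before Nadia ends → Nadia and Elena overlap.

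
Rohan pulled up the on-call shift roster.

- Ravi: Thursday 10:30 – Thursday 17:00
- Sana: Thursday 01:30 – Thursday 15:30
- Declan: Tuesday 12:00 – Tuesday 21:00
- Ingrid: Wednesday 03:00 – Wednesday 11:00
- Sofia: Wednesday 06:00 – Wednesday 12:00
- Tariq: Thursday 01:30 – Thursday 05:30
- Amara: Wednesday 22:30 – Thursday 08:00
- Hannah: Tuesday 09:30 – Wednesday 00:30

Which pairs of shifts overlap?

Amara & Sana, Amara & Tariq, Declan & Hannah, Ingrid & Sofia, Ravi & Sana, Sana & Tariq

Sorted by start: Hannah, Declan, Ingrid, Sofia, Amara, Tariq, Sana, Ravi.
Declan starts before Hannah ends → Hannah and Declan overlap.
Ingrid starts after Hannah ends, so Hannah has no further overlaps.
Ingrid starts after Declan ends, so Declan has no further overlaps.
Sofia starts before Ingrid ends → Ingrid and Sofia overlap.
Amara starts after Ingrid ends, so Ingrid has no further overlaps.
Amara starts after Sofia ends, so Sofia has no further overlaps.
Tariq starts before Amara ends → Amara and Tariq overlap.
Sana starts before Amara ends → Amara and Sana overlap.
Ravi starts after Amara ends.
Sana starts before Tariq ends → Tariq and Sana overlap.
Ravi starts after Tariq ends.
Ravi starts before Sana ends → Sana and Ravi overlap.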